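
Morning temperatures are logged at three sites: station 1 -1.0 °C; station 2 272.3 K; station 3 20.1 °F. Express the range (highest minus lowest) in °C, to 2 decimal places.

station 2: 272.3 K = -0.850 °C.
station 3: 20.1 °F = -6.611 °C.
Spread: (-0.850) − (-6.611) = 5.761 °C.

5.76 °C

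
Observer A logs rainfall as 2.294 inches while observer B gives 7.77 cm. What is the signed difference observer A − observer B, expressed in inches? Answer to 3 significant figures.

observer B: 7.77 cm = 3.05906 in.
Difference: 2.29400 − 3.05906 = -0.765 in.

-0.765 in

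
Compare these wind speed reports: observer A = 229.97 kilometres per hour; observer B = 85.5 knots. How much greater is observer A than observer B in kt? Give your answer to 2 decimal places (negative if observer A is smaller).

38.67 kt

observer A: 229.97 km/h = 124.1739 kt.
Difference: 124.1739 − 85.5000 = 38.67 kt.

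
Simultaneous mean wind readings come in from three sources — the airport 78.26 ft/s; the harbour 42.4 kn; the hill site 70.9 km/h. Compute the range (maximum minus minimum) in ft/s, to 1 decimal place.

the harbour: 42.4 kt = 71.563 ft/s.
the hill site: 70.9 km/h = 64.614 ft/s.
Spread: 78.260 − 64.614 = 13.6 ft/s.

13.6 ft/s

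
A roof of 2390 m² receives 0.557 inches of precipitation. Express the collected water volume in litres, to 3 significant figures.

Depth: 0.557 in × 25.4 = 14.1478 mm.
1 mm over 1 m² is 1 L, so volume = 14.1478 × 2390 = 33813.242 L ≈ 33800 L.

33800 litres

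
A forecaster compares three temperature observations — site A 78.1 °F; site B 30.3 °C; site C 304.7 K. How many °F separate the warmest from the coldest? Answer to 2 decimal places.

site A: 78.1 °F = 25.611 °C.
site C: 304.7 K = 31.550 °C.
Spread: 31.550 − 25.611 = 5.939 °C = 10.69 °F.

10.69 °F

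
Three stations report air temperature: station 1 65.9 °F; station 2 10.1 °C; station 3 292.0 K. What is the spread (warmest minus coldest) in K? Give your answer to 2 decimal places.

8.75 K

station 1: 65.9 °F = 18.833 °C.
station 3: 292.0 K = 18.850 °C.
Spread: 18.850 − 10.100 = 8.750 °C.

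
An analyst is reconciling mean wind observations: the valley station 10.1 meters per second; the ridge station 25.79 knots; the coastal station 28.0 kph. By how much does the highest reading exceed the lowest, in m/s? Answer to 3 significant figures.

5.49 m/s

the ridge station: 25.79 kt = 13.2675 m/s.
the coastal station: 28.0 km/h = 7.7778 m/s.
Spread: 13.2675 − 7.7778 = 5.49 m/s.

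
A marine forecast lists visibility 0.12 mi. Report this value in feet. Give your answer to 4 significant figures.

633.6 ft

1 SM = 5280 ft, so 0.12 × 5280 = 633.6 ft.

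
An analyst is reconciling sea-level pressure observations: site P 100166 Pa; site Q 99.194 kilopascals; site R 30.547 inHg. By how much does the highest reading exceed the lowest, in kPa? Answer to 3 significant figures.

4.25 kPa

site P: 100166 Pa = 100.1660 kPa.
site R: 30.547 inHg = 103.4440 kPa.
Spread: 103.4440 − 99.1940 = 4.25 kPa.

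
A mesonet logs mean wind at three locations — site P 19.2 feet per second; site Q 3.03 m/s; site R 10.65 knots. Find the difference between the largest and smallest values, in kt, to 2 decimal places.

5.49 kt

site P: 19.2 ft/s = 11.3757 kt.
site Q: 3.03 m/s = 5.8898 kt.
Spread: 11.3757 − 5.8898 = 5.49 kt.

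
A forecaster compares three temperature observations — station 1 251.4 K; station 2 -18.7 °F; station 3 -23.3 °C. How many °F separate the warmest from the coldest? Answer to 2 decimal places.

station 1: 251.4 K = -21.750 °C.
station 2: -18.7 °F = -28.167 °C.
Spread: (-21.750) − (-28.167) = 6.417 °C = 11.55 °F.

11.55 °F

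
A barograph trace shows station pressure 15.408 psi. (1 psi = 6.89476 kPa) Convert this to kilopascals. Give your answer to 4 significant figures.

1 psi = 6.89476 kPa, so 15.408 × 6.89476 = 106.2 kPa.

106.2 kPa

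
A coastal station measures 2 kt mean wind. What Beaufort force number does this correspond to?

Beaufort force 1

2 kt lies in the Beaufort 1 band (light air, 1–3 kt).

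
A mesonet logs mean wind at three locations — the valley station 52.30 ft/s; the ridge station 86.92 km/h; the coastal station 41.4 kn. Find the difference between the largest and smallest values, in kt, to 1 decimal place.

the valley station: 52.30 ft/s = 30.987 kt.
the ridge station: 86.92 km/h = 46.933 kt.
Spread: 46.933 − 30.987 = 15.9 kt.

15.9 kt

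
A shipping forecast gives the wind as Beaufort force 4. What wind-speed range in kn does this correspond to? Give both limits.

Beaufort 4 (moderate breeze) spans 11–16 knots.

11 to 16 kt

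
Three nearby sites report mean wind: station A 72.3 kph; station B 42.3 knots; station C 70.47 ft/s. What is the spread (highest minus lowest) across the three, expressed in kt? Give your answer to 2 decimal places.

station A: 72.3 km/h = 39.0389 kt.
station C: 70.47 ft/s = 41.7523 kt.
Spread: 42.3000 − 39.0389 = 3.26 kt.

3.26 kt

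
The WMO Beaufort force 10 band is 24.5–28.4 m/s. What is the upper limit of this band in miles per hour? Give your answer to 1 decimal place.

24.5–28.4 m/s × 2.237 = 54.8–63.5 mph.

63.5 mph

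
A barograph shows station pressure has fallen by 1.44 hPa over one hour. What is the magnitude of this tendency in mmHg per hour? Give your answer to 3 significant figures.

1.08 mmHg per hour

1.44 hPa / 1 h × 0.750062 mmHg/hPa = 1.08 mmHg/h.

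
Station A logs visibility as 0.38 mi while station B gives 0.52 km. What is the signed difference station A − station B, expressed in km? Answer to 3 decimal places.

0.092 km

station A: 0.38 SM = 0.61155 km.
Difference: 0.61155 − 0.52000 = 0.092 km.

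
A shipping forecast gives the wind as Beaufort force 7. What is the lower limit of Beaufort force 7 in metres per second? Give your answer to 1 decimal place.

Beaufort 7 (near gale) spans 13.9–17.1 m/s.

13.9 m/s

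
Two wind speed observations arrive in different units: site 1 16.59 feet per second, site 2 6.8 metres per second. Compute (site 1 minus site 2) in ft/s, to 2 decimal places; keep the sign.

-5.72 ft/s

site 2: 6.8 m/s = 22.3097 ft/s.
Difference: 16.5900 − 22.3097 = -5.72 ft/s.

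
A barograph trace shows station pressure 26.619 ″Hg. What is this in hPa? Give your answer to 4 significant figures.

901.4 hPa

1 inHg = 33.8639 hPa, so 26.619 × 33.8639 = 901.4 hPa.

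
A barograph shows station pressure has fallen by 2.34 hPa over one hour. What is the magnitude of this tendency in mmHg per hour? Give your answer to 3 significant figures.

1.76 mmHg per hour

2.34 hPa / 1 h × 0.750062 mmHg/hPa = 1.76 mmHg/h.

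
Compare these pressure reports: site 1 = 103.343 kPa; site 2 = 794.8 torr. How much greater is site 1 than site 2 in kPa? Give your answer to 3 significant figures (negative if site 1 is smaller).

-2.62 kPa

site 2: 794.8 mmHg = 105.9646 kPa.
Difference: 103.3430 − 105.9646 = -2.62 kPa.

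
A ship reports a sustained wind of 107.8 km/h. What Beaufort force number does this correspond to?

107.8 km/h = 29.9 m/s, which is Beaufort 11 (violent storm, 28.5–32.6 m/s).

Beaufort force 11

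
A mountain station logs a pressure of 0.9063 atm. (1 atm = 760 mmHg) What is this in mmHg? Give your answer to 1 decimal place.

1 atm = 760 mmHg, so 0.9063 × 760 = 688.8 mmHg.

688.8 mmHg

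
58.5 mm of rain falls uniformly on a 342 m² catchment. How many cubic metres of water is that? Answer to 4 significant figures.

1 mm over 1 m² is 1 L, so volume = 58.5 × 342 = 20007 L = 20.01 m³.

20.01 cubic metres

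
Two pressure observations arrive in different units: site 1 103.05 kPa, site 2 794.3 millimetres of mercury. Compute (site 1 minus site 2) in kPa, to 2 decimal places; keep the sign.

-2.85 kPa

site 2: 794.3 mmHg = 105.8980 kPa.
Difference: 103.0500 − 105.8980 = -2.85 kPa.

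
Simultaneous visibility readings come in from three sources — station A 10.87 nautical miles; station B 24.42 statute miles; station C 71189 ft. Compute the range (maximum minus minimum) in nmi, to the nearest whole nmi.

10 nmi

station B: 24.42 SM = 21.22 nmi.
station C: 71189 ft = 11.72 nmi.
Spread: 21.22 − 10.87 = 10 nmi.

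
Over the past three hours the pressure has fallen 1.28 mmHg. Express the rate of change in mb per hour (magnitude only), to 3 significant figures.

1.28 mmHg / 3 h × 1.33322 mb/mmHg = 0.569 mb/h.

0.569 mb per hour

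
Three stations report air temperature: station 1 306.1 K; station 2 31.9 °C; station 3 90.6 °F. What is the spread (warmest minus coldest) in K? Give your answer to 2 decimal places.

station 1: 306.1 K = 32.950 °C.
station 3: 90.6 °F = 32.556 °C.
Spread: 32.950 − 31.900 = 1.050 °C.

1.05 K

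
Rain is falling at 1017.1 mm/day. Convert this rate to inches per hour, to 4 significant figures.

1.668 in/hour

1017.1 mm/day × 0.0393701 in/mm × 0.0416667 day/hour = 1.668 in/hour.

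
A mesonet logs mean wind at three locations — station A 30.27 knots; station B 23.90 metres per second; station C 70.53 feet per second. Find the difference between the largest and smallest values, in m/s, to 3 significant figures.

station A: 30.27 kt = 15.5722 m/s.
station C: 70.53 ft/s = 21.4975 m/s.
Spread: 23.9000 − 15.5722 = 8.33 m/s.

8.33 m/s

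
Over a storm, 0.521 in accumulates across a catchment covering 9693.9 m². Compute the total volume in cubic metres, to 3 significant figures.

Depth: 0.521 in × 25.4 = 13.2334 mm.
1 mm over 1 m² is 1 L, so volume = 13.2334 × 9693.9 = 128283.26 L = 128 m³.

128 cubic metres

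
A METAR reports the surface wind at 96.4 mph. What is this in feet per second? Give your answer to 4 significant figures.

141.4 ft/s

1 mph = 1.46667 ft/s, so 96.4 × 1.46667 = 141.4 ft/s.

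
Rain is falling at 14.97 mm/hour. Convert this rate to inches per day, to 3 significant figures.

14.97 mm/hour × 0.0393701 in/mm × 24 hour/day = 14.1 in/day.

14.1 in/day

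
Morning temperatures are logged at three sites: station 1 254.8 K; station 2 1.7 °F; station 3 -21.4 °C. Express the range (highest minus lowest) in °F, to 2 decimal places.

station 1: 254.8 K = -18.350 °C.
station 2: 1.7 °F = -16.833 °C.
Spread: (-16.833) − (-21.400) = 4.567 °C = 8.22 °F.

8.22 °F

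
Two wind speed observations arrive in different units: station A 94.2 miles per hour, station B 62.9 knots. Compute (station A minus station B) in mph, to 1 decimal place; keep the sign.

station B: 62.9 kt = 72.384 mph.
Difference: 94.200 − 72.384 = 21.8 mph.

21.8 mph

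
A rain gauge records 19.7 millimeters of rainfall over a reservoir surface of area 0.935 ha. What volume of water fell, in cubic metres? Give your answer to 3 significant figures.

Area: 0.935 ha = 9350 m².
1 mm over 1 m² is 1 L, so volume = 19.7 × 9350 = 184195 L = 184 m³.

184 cubic metres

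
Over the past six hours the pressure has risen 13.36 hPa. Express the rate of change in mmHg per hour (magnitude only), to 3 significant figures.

1.67 mmHg per hour

13.36 hPa / 6 h × 0.750062 mmHg/hPa = 1.67 mmHg/h.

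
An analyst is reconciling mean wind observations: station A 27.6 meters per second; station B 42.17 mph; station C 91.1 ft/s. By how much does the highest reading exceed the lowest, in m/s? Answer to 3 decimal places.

station B: 42.17 mph = 18.85168 m/s.
station C: 91.1 ft/s = 27.76728 m/s.
Spread: 27.76728 − 18.85168 = 8.916 m/s.

8.916 m/s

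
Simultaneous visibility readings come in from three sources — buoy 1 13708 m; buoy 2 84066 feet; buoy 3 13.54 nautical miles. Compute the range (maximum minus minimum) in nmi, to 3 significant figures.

6.43 nmi

buoy 1: 13708 m = 7.4017 nmi.
buoy 2: 84066 ft = 13.8355 nmi.
Spread: 13.8355 − 7.4017 = 6.43 nmi.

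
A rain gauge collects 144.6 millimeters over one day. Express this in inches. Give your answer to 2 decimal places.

5.69 in

1 mm = 0.0393701 in, so 144.6 × 0.0393701 = 5.69 in.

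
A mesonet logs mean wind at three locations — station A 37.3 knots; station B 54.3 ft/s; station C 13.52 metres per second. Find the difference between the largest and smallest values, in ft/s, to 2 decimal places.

18.60 ft/s

station A: 37.3 kt = 62.9553 ft/s.
station C: 13.52 m/s = 44.3570 ft/s.
Spread: 62.9553 − 44.3570 = 18.60 ft/s.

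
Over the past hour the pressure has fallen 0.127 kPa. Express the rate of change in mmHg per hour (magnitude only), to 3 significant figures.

0.953 mmHg per hour

0.127 kPa / 1 h × 7.50062 mmHg/kPa = 0.953 mmHg/h.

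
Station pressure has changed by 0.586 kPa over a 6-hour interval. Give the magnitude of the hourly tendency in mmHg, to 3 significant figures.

0.586 kPa / 6 h × 7.50062 mmHg/kPa = 0.733 mmHg/h.

0.733 mmHg per hour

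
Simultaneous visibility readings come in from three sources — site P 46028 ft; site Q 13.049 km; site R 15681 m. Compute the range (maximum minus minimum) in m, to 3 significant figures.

site P: 46028 ft = 14029.33 m.
site Q: 13.049 km = 13049.00 m.
Spread: 15681.00 − 13049.00 = 2630 m.

2630 m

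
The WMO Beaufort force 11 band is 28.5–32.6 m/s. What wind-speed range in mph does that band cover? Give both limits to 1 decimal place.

28.5–32.6 m/s × 2.237 = 63.8–72.9 mph.

63.8 to 72.9 mph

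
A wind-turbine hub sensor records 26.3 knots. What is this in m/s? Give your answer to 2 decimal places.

1 kt = 0.514444 m/s, so 26.3 × 0.514444 = 13.53 m/s.

13.53 m/s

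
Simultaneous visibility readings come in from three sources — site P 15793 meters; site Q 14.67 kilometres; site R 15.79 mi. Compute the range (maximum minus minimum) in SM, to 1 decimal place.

6.7 SM

site P: 15793 m = 9.813 SM.
site Q: 14.67 km = 9.116 SM.
Spread: 15.790 − 9.116 = 6.7 SM.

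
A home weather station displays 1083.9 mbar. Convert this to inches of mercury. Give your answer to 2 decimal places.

32.01 inHg

1 mb = 0.02953 inHg, so 1083.9 × 0.02953 = 32.01 inHg.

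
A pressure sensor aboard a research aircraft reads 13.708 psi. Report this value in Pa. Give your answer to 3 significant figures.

1 psi = 6894.76 Pa, so 13.708 × 6894.76 = 94500 Pa.

94500 Pa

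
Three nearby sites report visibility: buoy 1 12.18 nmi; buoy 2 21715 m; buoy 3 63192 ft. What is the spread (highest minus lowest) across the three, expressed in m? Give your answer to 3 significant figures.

buoy 1: 12.18 nmi = 22557.36 m.
buoy 3: 63192 ft = 19260.92 m.
Spread: 22557.36 − 19260.92 = 3300 m.

3300 m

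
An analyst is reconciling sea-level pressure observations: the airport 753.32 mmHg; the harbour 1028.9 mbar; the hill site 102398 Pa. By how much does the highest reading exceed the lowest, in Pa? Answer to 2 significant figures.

the airport: 753.32 mmHg = 100434.42 Pa.
the harbour: 1028.9 mb = 102890.00 Pa.
Spread: 102890.00 − 100434.42 = 2500 Pa.

2500 Pa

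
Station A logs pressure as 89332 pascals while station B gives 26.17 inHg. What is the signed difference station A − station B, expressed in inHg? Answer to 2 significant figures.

0.21 inHg

station A: 89332 Pa = 26.3797 inHg.
Difference: 26.3797 − 26.1700 = 0.21 inHg.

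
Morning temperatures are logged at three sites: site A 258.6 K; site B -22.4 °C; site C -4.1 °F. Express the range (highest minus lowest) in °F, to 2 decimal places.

site A: 258.6 K = -14.550 °C.
site C: -4.1 °F = -20.056 °C.
Spread: (-14.550) − (-22.400) = 7.850 °C = 14.13 °F.

14.13 °F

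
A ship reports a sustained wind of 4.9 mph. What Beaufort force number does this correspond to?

4.9 mph = 2.2 m/s, which is Beaufort 2 (light breeze, 1.6–3.3 m/s).

Beaufort force 2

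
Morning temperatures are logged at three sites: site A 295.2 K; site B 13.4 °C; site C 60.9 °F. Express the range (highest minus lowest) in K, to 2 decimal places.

8.65 K

site A: 295.2 K = 22.050 °C.
site C: 60.9 °F = 16.056 °C.
Spread: 22.050 − 13.400 = 8.650 °C.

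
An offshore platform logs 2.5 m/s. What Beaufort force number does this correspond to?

2.5 m/s lies in the Beaufort 2 band (light breeze, 1.6–3.3 m/s).

Beaufort force 2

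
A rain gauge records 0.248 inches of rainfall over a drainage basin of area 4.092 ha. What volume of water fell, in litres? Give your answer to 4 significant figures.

Depth: 0.248 in × 25.4 = 6.2992 mm.
Area: 4.092 ha = 40920 m².
1 mm over 1 m² is 1 L, so volume = 6.2992 × 40920 = 257763.26 L ≈ 257800 L.

257800 litres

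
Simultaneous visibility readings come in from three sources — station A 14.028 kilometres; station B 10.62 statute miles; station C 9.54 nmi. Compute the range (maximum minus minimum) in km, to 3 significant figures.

station B: 10.62 SM = 17.0912 km.
station C: 9.54 nmi = 17.6681 km.
Spread: 17.6681 − 14.0280 = 3.64 km.

3.64 km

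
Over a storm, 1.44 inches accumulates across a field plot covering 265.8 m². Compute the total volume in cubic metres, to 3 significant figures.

9.72 cubic metres

Depth: 1.44 in × 25.4 = 36.576 mm.
1 mm over 1 m² is 1 L, so volume = 36.576 × 265.8 = 9721.9008 L = 9.72 m³.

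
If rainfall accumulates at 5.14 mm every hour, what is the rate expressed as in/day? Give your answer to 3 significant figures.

5.14 mm/hour × 0.0393701 in/mm × 24 hour/day = 4.86 in/day.

4.86 in/day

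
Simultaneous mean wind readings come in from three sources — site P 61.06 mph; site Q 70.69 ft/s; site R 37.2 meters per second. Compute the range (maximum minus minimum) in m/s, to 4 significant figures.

site P: 61.06 mph = 27.2963 m/s.
site Q: 70.69 ft/s = 21.5463 m/s.
Spread: 37.2000 − 21.5463 = 15.65 m/s.

15.65 m/s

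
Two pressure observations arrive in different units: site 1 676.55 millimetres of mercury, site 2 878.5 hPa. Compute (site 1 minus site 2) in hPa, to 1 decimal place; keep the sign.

site 1: 676.55 mmHg = 901.993 hPa.
Difference: 901.993 − 878.500 = 23.5 hPa.

23.5 hPa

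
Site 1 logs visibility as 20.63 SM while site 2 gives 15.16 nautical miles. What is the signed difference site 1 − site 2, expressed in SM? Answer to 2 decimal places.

site 2: 15.16 nmi = 17.4458 SM.
Difference: 20.6300 − 17.4458 = 3.18 SM.

3.18 SM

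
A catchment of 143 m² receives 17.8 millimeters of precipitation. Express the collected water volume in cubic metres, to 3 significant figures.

1 mm over 1 m² is 1 L, so volume = 17.8 × 143 = 2545.4 L = 2.55 m³.

2.55 cubic metres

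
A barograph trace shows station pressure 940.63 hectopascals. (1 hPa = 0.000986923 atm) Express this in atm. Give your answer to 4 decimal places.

0.9283 atm

1 hPa = 0.000986923 atm, so 940.63 × 0.000986923 = 0.9283 atm.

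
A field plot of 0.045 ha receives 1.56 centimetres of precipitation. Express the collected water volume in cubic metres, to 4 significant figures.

Depth: 1.56 cm × 10 = 15.6 mm.
Area: 0.045 ha = 450 m².
1 mm over 1 m² is 1 L, so volume = 15.6 × 450 = 7020 L = 7.020 m³.

7.020 cubic metres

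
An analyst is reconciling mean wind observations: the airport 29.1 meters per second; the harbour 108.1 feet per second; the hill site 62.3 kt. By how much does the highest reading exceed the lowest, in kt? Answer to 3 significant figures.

the airport: 29.1 m/s = 56.5659 kt.
the harbour: 108.1 ft/s = 64.0475 kt.
Spread: 64.0475 − 56.5659 = 7.48 kt.

7.48 kt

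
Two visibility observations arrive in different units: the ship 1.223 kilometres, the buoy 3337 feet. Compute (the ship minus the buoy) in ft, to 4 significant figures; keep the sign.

675.5 ft

the ship: 1.223 km = 4012.467 ft.
Difference: 4012.467 − 3337.000 = 675.5 ft.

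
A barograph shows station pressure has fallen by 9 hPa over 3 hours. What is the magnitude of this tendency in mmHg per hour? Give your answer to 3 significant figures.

2.25 mmHg per hour

9 hPa / 3 h × 0.750062 mmHg/hPa = 2.25 mmHg/h.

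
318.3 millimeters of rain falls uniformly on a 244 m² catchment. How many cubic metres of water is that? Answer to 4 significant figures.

77.67 cubic metres

1 mm over 1 m² is 1 L, so volume = 318.3 × 244 = 77665.2 L = 77.67 m³.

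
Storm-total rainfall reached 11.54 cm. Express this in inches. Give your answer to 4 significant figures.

1 cm = 0.393701 in, so 11.54 × 0.393701 = 4.543 in.

4.543 in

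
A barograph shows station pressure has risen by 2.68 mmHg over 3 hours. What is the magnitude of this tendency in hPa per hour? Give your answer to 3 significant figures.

2.68 mmHg / 3 h × 1.33322 hPa/mmHg = 1.19 hPa/h.

1.19 hPa per hour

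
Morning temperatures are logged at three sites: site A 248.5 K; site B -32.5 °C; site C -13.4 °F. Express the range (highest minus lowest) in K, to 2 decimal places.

site A: 248.5 K = -24.650 °C.
site C: -13.4 °F = -25.222 °C.
Spread: (-24.650) − (-32.500) = 7.850 °C.

7.85 K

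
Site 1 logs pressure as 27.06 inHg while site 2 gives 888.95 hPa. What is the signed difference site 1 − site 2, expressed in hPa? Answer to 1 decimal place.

site 1: 27.06 inHg = 916.357 hPa.
Difference: 916.357 − 888.950 = 27.4 hPa.

27.4 hPa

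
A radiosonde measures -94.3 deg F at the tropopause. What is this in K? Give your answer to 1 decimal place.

First to °C: -70.17 °C.
Then to K: 203.0 K.

203.0 K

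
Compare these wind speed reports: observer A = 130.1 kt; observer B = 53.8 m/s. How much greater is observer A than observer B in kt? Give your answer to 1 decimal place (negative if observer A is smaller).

25.5 kt

observer B: 53.8 m/s = 104.579 kt.
Difference: 130.100 − 104.579 = 25.5 kt.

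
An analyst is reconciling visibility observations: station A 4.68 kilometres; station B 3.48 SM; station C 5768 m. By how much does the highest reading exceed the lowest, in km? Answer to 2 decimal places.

1.09 km

station B: 3.48 SM = 5.6005 km.
station C: 5768 m = 5.7680 km.
Spread: 5.7680 − 4.6800 = 1.09 km.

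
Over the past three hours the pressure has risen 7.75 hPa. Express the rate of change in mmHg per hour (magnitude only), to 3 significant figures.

1.94 mmHg per hour

7.75 hPa / 3 h × 0.750062 mmHg/hPa = 1.94 mmHg/h.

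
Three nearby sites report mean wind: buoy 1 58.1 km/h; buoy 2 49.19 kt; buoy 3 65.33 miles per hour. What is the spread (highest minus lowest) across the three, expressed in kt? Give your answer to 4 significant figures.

25.40 kt

buoy 1: 58.1 km/h = 31.3715 kt.
buoy 3: 65.33 mph = 56.7702 kt.
Spread: 56.7702 − 31.3715 = 25.40 kt.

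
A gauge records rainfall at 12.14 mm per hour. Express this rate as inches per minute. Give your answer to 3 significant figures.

0.00797 in/minute

12.14 mm/hour × 0.0393701 in/mm × 0.0166667 hour/minute = 0.00797 in/minute.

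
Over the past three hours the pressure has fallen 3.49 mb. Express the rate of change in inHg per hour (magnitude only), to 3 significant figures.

3.49 mb / 3 h × 0.02953 inHg/mb = 0.0344 inHg/h.

0.0344 inHg per hour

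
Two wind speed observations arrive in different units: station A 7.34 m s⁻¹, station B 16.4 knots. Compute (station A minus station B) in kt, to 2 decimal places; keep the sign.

station A: 7.34 m/s = 14.2678 kt.
Difference: 14.2678 − 16.4000 = -2.13 kt.

-2.13 kt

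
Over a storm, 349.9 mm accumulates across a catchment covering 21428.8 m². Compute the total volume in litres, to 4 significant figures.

7498000 litres

1 mm over 1 m² is 1 L, so volume = 349.9 × 21428.8 = 7497937.1 L ≈ 7498000 L.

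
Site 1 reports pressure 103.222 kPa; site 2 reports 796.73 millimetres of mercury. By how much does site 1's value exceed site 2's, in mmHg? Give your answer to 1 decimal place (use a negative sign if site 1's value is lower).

-22.5 mmHg

site 1: 103.222 kPa = 774.229 mmHg.
Difference: 774.229 − 796.730 = -22.5 mmHg.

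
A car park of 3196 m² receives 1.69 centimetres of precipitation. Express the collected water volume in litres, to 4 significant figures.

Depth: 1.69 cm × 10 = 16.9 mm.
1 mm over 1 m² is 1 L, so volume = 16.9 × 3196 = 54012.4 L ≈ 54010 L.

54010 litres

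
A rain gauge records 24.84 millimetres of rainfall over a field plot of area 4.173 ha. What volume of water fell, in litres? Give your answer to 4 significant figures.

1037000 litres

Area: 4.173 ha = 41730 m².
1 mm over 1 m² is 1 L, so volume = 24.84 × 41730 = 1036573.2 L ≈ 1037000 L.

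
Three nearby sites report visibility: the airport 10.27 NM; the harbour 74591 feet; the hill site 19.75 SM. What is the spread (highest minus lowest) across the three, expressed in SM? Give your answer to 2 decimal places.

7.93 SM

the airport: 10.27 nmi = 11.8185 SM.
the harbour: 74591 ft = 14.1271 SM.
Spread: 19.7500 − 11.8185 = 7.93 SM.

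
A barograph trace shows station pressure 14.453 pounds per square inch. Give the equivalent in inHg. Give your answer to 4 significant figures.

1 psi = 2.03602 inHg, so 14.453 × 2.03602 = 29.43 inHg.

29.43 inHg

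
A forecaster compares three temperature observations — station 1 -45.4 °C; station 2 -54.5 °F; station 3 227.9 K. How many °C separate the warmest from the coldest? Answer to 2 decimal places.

station 2: -54.5 °F = -48.056 °C.
station 3: 227.9 K = -45.250 °C.
Spread: (-45.250) − (-48.056) = 2.806 °C.

2.81 °C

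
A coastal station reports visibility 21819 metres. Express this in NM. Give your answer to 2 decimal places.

1 m = 0.000539957 nmi, so 21819 × 0.000539957 = 11.78 nmi.

11.78 nmi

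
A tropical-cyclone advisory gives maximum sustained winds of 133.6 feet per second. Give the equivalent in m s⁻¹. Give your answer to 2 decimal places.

40.72 m/s

1 ft/s = 0.3048 m/s, so 133.6 × 0.3048 = 40.72 m/s.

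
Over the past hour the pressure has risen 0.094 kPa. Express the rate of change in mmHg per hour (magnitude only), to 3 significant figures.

0.094 kPa / 1 h × 7.50062 mmHg/kPa = 0.705 mmHg/h.

0.705 mmHg per hour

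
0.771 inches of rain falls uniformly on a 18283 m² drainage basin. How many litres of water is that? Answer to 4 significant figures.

358000 litres

Depth: 0.771 in × 25.4 = 19.5834 mm.
1 mm over 1 m² is 1 L, so volume = 19.5834 × 18283 = 358043.3 L ≈ 358000 L.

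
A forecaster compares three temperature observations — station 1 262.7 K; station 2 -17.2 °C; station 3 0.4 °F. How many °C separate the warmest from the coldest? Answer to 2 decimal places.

station 1: 262.7 K = -10.450 °C.
station 3: 0.4 °F = -17.556 °C.
Spread: (-10.450) − (-17.556) = 7.106 °C.

7.11 °C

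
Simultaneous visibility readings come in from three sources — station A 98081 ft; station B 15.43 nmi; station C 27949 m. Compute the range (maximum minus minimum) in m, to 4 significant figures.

1946 m

station A: 98081 ft = 29895.09 m.
station B: 15.43 nmi = 28576.36 m.
Spread: 29895.09 − 27949.00 = 1946 m.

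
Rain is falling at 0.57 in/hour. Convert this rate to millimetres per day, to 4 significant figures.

347.5 mm/day

0.57 in/hour × 25.4 mm/in × 24 hour/day = 347.5 mm/day.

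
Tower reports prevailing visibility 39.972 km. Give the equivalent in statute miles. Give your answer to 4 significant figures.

1 km = 0.621371 SM, so 39.972 × 0.621371 = 24.84 SM.

24.84 SM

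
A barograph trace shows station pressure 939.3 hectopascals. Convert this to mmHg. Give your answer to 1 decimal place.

1 hPa = 0.750062 mmHg, so 939.3 × 0.750062 = 704.5 mmHg.

704.5 mmHg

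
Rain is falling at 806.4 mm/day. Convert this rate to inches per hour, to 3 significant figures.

806.4 mm/day × 0.0393701 in/mm × 0.0416667 day/hour = 1.32 in/hour.

1.32 in/hour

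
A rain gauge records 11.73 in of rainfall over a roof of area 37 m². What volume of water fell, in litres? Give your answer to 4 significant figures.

Depth: 11.73 in × 25.4 = 297.942 mm.
1 mm over 1 m² is 1 L, so volume = 297.942 × 37 = 11023.854 L ≈ 11020 L.

11020 litres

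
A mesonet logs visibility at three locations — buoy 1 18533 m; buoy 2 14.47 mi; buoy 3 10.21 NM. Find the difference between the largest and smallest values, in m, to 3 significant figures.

buoy 2: 14.47 SM = 23287.21 m.
buoy 3: 10.21 nmi = 18908.92 m.
Spread: 23287.21 − 18533.00 = 4750 m.

4750 m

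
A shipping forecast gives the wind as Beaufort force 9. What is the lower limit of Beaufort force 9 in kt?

Beaufort 9 (strong gale) spans 41–47 knots.

41 kt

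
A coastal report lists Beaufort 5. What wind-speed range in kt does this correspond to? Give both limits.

Beaufort 5 (fresh breeze) spans 17–21 knots.

17 to 21 kt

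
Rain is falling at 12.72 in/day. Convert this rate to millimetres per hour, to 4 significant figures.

13.46 mm/hour

12.72 in/day × 25.4 mm/in × 0.0416667 day/hour = 13.46 mm/hour.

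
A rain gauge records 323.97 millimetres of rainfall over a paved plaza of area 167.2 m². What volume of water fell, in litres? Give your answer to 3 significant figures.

54200 litres

1 mm over 1 m² is 1 L, so volume = 323.97 × 167.2 = 54167.784 L ≈ 54200 L.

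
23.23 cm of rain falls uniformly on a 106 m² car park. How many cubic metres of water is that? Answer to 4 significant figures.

24.62 cubic metres

Depth: 23.23 cm × 10 = 232.3 mm.
1 mm over 1 m² is 1 L, so volume = 232.3 × 106 = 24623.8 L = 24.62 m³.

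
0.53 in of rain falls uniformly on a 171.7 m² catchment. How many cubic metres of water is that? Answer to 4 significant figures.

2.311 cubic metres

Depth: 0.53 in × 25.4 = 13.462 mm.
1 mm over 1 m² is 1 L, so volume = 13.462 × 171.7 = 2311.4254 L = 2.311 m³.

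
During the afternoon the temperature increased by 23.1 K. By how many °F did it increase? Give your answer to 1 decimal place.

For a temperature change the 32° offset cancels: Δ°F = 23.1 × 1.8 = 41.6 °F.

41.6 °F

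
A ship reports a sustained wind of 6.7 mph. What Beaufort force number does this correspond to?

Beaufort force 2

6.7 mph = 3.0 m/s, which is Beaufort 2 (light breeze, 1.6–3.3 m/s).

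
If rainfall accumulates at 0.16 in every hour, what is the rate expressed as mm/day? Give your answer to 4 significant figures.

0.16 in/hour × 25.4 mm/in × 24 hour/day = 97.54 mm/day.

97.54 mm/day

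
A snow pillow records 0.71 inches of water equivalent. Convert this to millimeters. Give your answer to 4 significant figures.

1 in = 25.4 mm, so 0.71 × 25.4 = 18.03 mm.

18.03 mm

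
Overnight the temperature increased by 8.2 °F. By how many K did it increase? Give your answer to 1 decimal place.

Converting a difference, only the 9/5 scale factor applies: ΔK = 8.2 × 0.5556 = 4.6 K.

4.6 K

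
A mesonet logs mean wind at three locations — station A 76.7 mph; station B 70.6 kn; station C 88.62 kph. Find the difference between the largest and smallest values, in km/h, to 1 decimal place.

42.1 km/h

station A: 76.7 mph = 123.437 km/h.
station B: 70.6 kt = 130.751 km/h.
Spread: 130.751 − 88.620 = 42.1 km/h.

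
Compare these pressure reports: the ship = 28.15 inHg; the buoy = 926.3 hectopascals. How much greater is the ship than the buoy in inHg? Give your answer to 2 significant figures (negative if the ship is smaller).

the buoy: 926.3 hPa = 27.3536 inHg.
Difference: 28.1500 − 27.3536 = 0.80 inHg.

0.80 inHg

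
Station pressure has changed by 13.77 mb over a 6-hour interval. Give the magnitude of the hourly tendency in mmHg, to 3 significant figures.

1.72 mmHg per hour

13.77 mb / 6 h × 0.750062 mmHg/mb = 1.72 mmHg/h.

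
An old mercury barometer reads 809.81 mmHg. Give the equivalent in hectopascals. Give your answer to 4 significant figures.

1 mmHg = 1.33322 hPa, so 809.81 × 1.33322 = 1080 hPa.

1080 hPa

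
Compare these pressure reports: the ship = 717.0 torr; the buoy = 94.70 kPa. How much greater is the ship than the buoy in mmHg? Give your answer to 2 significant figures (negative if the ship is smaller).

6.7 mmHg

the buoy: 94.70 kPa = 710.308 mmHg.
Difference: 717.000 − 710.308 = 6.7 mmHg.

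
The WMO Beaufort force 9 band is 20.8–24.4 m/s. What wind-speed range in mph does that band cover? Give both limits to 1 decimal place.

46.5 to 54.6 mph

20.8–24.4 m/s × 2.237 = 46.5–54.6 mph.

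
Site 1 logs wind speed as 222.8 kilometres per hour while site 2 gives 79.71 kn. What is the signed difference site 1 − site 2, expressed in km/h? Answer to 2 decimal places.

75.18 km/h

site 2: 79.71 kt = 147.6229 km/h.
Difference: 222.8000 − 147.6229 = 75.18 km/h.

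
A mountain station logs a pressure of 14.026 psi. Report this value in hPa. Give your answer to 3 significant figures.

967 hPa

1 psi = 68.9476 hPa, so 14.026 × 68.9476 = 967 hPa.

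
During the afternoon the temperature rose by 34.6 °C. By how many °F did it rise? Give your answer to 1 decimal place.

For a temperature change the 32° offset cancels: Δ°F = 34.6 × 1.8 = 62.3 °F.

62.3 °F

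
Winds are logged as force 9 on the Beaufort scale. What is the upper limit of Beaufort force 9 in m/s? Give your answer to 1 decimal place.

24.4 m/s

Beaufort 9 (strong gale) spans 20.8–24.4 m/s.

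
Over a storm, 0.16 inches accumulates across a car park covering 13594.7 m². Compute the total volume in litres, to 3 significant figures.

Depth: 0.16 in × 25.4 = 4.064 mm.
1 mm over 1 m² is 1 L, so volume = 4.064 × 13594.7 = 55248.861 L ≈ 55200 L.

55200 litres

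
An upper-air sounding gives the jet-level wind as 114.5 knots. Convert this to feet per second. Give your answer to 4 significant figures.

193.3 ft/s

1 kt = 1.68781 ft/s, so 114.5 × 1.68781 = 193.3 ft/s.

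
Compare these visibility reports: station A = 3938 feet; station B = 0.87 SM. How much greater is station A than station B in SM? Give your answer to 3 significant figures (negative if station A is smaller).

station A: 3938 ft = 0.74583 SM.
Difference: 0.74583 − 0.87000 = -0.124 SM.

-0.124 SM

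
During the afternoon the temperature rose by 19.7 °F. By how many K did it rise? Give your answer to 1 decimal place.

10.9 K

A change of 1 °C equals a change of 1.8 °F: ΔK = 19.7 × 0.5556 = 10.9 K.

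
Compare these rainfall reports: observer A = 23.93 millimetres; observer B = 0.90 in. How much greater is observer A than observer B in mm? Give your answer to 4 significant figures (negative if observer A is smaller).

observer B: 0.90 in = 22.86000 mm.
Difference: 23.93000 − 22.86000 = 1.070 mm.

1.070 mm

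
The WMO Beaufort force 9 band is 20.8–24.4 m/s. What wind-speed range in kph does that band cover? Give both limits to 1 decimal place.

20.8–24.4 m/s × 3.6 = 74.9–87.8 km/h.

74.9 to 87.8 km/h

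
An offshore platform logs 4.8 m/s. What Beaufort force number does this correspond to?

Beaufort force 3

4.8 m/s lies in the Beaufort 3 band (gentle breeze, 3.4–5.4 m/s).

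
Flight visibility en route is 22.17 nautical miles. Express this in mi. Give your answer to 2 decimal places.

25.51 SM

1 nmi = 1.15078 SM, so 22.17 × 1.15078 = 25.51 SM.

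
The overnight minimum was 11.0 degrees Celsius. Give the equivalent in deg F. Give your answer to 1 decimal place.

51.8 °F

°F = °C × 9/5 + 32 = 11.0 × 1.8 + 32 = 51.8 °F.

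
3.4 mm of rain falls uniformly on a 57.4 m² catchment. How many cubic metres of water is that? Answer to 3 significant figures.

1 mm over 1 m² is 1 L, so volume = 3.4 × 57.4 = 195.16 L = 0.195 m³.

0.195 cubic metres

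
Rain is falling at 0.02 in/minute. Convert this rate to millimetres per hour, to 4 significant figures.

0.02 in/minute × 25.4 mm/in × 60 minute/hour = 30.48 mm/hour.

30.48 mm/hour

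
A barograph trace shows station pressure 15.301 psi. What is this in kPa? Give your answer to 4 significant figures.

105.5 kPa

1 psi = 6.89476 kPa, so 15.301 × 6.89476 = 105.5 kPa.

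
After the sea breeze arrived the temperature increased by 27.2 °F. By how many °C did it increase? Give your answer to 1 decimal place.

15.1 °C

A change of 1 °C equals a change of 1.8 °F: Δ°C = 27.2 × 0.5556 = 15.1 °C.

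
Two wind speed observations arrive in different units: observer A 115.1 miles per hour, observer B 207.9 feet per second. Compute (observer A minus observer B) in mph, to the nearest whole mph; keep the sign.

observer B: 207.9 ft/s = 141.75 mph.
Difference: 115.10 − 141.75 = -27 mph.

-27 mph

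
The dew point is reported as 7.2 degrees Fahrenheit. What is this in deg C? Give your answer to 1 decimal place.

°C = (°F − 32) × 5/9 = (7.2 − 32) / 1.8 = -13.8 °C.

-13.8 °C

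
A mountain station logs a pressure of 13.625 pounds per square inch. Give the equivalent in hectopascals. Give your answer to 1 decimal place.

939.4 hPa

1 psi = 68.9476 hPa, so 13.625 × 68.9476 = 939.4 hPa.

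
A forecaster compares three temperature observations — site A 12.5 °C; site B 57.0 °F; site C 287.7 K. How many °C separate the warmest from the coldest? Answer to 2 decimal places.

2.05 °C

site B: 57.0 °F = 13.889 °C.
site C: 287.7 K = 14.550 °C.
Spread: 14.550 − 12.500 = 2.050 °C.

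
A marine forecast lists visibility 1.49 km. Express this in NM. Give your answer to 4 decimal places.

1 km = 0.539957 nmi, so 1.49 × 0.539957 = 0.8045 nmi.

0.8045 nmi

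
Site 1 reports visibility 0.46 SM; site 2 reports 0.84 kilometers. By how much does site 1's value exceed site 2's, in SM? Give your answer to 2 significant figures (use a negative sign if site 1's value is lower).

site 2: 0.84 km = 0.52195 SM.
Difference: 0.46000 − 0.52195 = -0.062 SM.

-0.062 SM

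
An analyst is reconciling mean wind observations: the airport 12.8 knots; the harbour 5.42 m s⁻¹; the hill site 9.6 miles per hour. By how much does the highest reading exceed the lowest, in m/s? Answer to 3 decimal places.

2.293 m/s

the airport: 12.8 kt = 6.58489 m/s.
the hill site: 9.6 mph = 4.29158 m/s.
Spread: 6.58489 − 4.29158 = 2.293 m/s.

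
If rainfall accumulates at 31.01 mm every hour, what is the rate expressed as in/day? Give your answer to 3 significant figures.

29.3 in/day

31.01 mm/hour × 0.0393701 in/mm × 24 hour/day = 29.3 in/day.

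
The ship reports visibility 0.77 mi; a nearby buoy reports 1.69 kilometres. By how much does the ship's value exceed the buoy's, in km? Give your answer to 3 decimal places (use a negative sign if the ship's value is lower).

the ship: 0.77 SM = 1.23919 km.
Difference: 1.23919 − 1.69000 = -0.451 km.

-0.451 km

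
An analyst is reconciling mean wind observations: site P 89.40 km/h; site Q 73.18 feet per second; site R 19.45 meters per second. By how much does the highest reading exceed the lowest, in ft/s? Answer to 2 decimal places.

17.66 ft/s

site P: 89.40 km/h = 81.4742 ft/s.
site R: 19.45 m/s = 63.8123 ft/s.
Spread: 81.4742 − 63.8123 = 17.66 ft/s.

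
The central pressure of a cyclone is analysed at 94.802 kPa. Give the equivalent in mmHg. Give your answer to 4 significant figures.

1 kPa = 7.50062 mmHg, so 94.802 × 7.50062 = 711.1 mmHg.

711.1 mmHg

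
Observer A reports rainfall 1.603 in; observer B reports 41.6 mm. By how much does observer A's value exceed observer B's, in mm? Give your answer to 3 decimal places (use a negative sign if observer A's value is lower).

-0.884 mm

observer A: 1.603 in = 40.71620 mm.
Difference: 40.71620 − 41.60000 = -0.884 mm.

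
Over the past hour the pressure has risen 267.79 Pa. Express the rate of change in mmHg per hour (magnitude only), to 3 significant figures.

2.01 mmHg per hour

267.79 Pa / 1 h × 0.00750062 mmHg/Pa = 2.01 mmHg/h.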